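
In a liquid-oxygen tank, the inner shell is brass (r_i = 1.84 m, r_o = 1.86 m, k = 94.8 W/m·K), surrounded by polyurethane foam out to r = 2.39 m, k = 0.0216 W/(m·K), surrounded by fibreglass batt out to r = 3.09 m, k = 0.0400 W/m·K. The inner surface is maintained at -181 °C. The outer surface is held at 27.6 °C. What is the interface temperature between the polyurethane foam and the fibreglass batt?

T = -35.1 °C

Resistance network (inner→outer):
  R_brass = (1/1.84 − 1/1.86)/(4πk) = 0.005844/(4π·94.8) = 4.905×10^-6 K/W
  R_polyurethane foam = (1/1.86 − 1/2.39)/(4πk) = 0.1192/(4π·0.0216) = 0.4392 K/W
  R_fibreglass batt = (1/2.39 − 1/3.09)/(4πk) = 0.09479/(4π·0.0400) = 0.1886 K/W
ΣR = 4.905×10^-6 + 0.4392 + 0.1886 = 0.6278 K/W
Q = ΔT/ΣR = (-181 °C − 27.6 °C)/0.6278 = -332.3 W
From the inner boundary to the polyurethane foam/fibreglass batt interface, ΣR_partial = 0.4392 K/W.
T_interface = T_in − Q·ΣR_partial = -181 °C − (-332.3)(0.4392) = -35.1 °C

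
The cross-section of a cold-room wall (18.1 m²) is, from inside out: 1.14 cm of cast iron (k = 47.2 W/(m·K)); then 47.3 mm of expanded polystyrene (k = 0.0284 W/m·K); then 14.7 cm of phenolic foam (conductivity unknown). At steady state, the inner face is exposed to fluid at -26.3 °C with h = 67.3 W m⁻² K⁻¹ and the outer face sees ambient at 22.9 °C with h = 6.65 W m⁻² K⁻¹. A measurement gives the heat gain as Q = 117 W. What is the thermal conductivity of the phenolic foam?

k = 0.0254 W/m·K

ΣR = ΔT/Q = |-26.3 − 22.9|/117 = 0.4205 K/W
Known resistances:
  R_conv,in = 1/(hA) = 1/(67.3·18.1) = 8.209×10^-4 K/W
  R_cast iron = L/(kA) = 0.0114/(47.2·18.1) = 1.334×10^-5 K/W
  R_expanded polystyrene = L/(kA) = 0.0473/(0.0284·18.1) = 0.09202 K/W
  R_conv,out = 1/(hA) = 1/(6.65·18.1) = 0.008308 K/W
R_phenolic foam = ΣR − ΣR_known = 0.4205 − 0.1012 = 0.3193 K/W
L/(kA) = 0.3193 ⇒ k = 0.147/(0.3193·18.1) = 0.0254 W/m·K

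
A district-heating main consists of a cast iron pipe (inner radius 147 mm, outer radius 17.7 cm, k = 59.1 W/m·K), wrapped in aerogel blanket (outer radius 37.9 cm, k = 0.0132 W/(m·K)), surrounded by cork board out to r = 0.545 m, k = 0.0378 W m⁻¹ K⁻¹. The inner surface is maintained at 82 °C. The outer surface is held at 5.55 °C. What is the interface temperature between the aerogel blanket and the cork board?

Treat each layer as a resistance in series:
  R'_cast iron = ln(0.177/0.147)/(2πk) = 0.1857/(2π·59.1) = 5.001×10^-4 m·K/W
  R'_aerogel blanket = ln(0.379/0.177)/(2πk) = 0.7614/(2π·0.0132) = 9.180 m·K/W
  R'_cork board = ln(0.545/0.379)/(2πk) = 0.3632/(2π·0.0378) = 1.529 m·K/W
ΣR = 5.001×10^-4 + 9.180 + 1.529 = 10.71 m·K/W
Q' = ΔT/ΣR = (82 °C − 5.55 °C)/10.71 = 7.138 W/m
From the inner boundary to the aerogel blanket/cork board interface, ΣR_partial = 9.181 m·K/W.
T_interface = T_in − Q'·ΣR_partial = 82 °C − (7.138)(9.181) = 16.5 °C

T = 16.5 °C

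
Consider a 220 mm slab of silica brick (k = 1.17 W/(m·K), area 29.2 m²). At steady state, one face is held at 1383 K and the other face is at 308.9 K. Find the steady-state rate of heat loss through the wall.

Q = 1.67×10^5 W

Q = kA·ΔT/L = 1.17 × 29.2 × |1383 K − 308.9 K| / 0.220 = 1.67×10^5 W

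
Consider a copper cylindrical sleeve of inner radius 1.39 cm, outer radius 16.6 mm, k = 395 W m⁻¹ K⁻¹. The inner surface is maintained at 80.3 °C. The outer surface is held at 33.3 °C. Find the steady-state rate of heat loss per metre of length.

Q' = 2πk·ΔT/ln(r₂/r₁) = 2π × 395 × 47 / ln(0.0166/0.0139) = 6.57×10^5 W/m

Q' = 657 kW/m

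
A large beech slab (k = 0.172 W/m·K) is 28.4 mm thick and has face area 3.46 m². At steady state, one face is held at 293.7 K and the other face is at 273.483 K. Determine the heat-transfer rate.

Q = 424 W

Q = kA·ΔT/L = 0.172 × 3.46 × |293.7 K − 273.483 K| / 0.0284 = 424 W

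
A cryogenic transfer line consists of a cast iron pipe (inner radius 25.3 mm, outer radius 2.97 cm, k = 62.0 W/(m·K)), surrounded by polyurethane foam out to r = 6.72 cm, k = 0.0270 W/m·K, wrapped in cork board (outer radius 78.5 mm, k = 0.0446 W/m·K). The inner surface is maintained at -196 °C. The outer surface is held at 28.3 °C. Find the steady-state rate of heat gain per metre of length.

Series thermal resistances, inner to outer:
  R'_cast iron = ln(0.0297/0.0253)/(2πk) = 0.1603/(2π·62.0) = 4.116×10^-4 m·K/W
  R'_polyurethane foam = ln(0.0672/0.0297)/(2πk) = 0.8165/(2π·0.0270) = 4.813 m·K/W
  R'_cork board = ln(0.0785/0.0672)/(2πk) = 0.1554/(2π·0.0446) = 0.5546 m·K/W
ΣR = 4.116×10^-4 + 4.813 + 0.5546 = 5.368 m·K/W
Q' = ΔT/ΣR = (-196 °C − 28.3 °C)/5.368 = -41.8 W/m
(Negative Q' ⇒ heat flows inward; heat gain = 41.8 W/m.)

Q' = 41.8 W/m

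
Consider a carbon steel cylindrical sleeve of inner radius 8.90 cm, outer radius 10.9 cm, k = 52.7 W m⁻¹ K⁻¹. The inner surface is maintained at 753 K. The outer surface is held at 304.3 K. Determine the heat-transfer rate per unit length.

Q' = 7.33×10^5 W/m

Q' = 2πk·ΔT/ln(r₂/r₁) = 2π × 52.7 × 448.7 / ln(0.109/0.0890) = 7.33×10^5 W/m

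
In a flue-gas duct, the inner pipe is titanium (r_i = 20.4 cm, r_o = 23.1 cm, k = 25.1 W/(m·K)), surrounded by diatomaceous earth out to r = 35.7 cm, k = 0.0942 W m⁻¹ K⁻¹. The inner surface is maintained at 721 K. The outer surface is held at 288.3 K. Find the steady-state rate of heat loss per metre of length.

Q' = 588 W/m

Series thermal resistances, inner to outer:
  R'_titanium = ln(0.231/0.204)/(2πk) = 0.1243/(2π·25.1) = 7.882×10^-4 m·K/W
  R'_diatomaceous earth = ln(0.357/0.231)/(2πk) = 0.4353/(2π·0.0942) = 0.7355 m·K/W
ΣR = 7.882×10^-4 + 0.7355 = 0.7363 m·K/W
Q' = ΔT/ΣR = (721 K − 288.3 K)/0.7363 = 588 W/m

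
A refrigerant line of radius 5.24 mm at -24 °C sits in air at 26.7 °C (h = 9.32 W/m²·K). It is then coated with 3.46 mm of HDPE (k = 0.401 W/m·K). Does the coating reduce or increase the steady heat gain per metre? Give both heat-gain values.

increases: 15.6 → 23.4 W/m

Critical radius for a cylinder: r_cr = k/h = 0.0430 m = 4.30 cm.
Outer radius after coating: r₂ = 0.00524 + 0.00346 = 0.00870 m.
Since r₁ < r_cr and r₂ ≤ r_cr, the coating moves toward the maximum at r_cr — heat gain rises.
Bare: R = 1/(2πr₁h) = 3.259 m·K/W; Q = 50.7/3.259 = 15.6 W/m.
Coated: R = R_cond + R_conv = 2.164 m·K/W; Q = 50.7/2.164 = 23.4 W/m.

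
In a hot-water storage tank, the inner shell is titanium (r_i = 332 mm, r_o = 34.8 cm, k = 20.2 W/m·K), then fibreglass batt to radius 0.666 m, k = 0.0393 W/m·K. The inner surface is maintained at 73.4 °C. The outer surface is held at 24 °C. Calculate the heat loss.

Q = 17.8 W

Series thermal resistances, inner to outer:
  R_titanium = (1/0.332 − 1/0.348)/(4πk) = 0.1385/(4π·20.2) = 5.456×10^-4 K/W
  R_fibreglass batt = (1/0.348 − 1/0.666)/(4πk) = 1.372/(4π·0.0393) = 2.778 K/W
ΣR = 5.456×10^-4 + 2.778 = 2.779 K/W
Q = ΔT/ΣR = (73.4 °C − 24 °C)/2.779 = 17.8 W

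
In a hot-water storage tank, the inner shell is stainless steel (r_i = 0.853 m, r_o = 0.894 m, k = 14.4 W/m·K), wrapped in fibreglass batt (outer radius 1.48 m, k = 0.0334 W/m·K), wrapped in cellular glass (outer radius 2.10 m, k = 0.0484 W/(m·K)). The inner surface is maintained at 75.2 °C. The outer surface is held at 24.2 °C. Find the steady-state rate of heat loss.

Q = 36.9 W

Series thermal resistances, inner to outer:
  R_stainless steel = (1/0.853 − 1/0.894)/(4πk) = 0.05376/(4π·14.4) = 2.971×10^-4 K/W
  R_fibreglass batt = (1/0.894 − 1/1.48)/(4πk) = 0.4429/(4π·0.0334) = 1.055 K/W
  R_cellular glass = (1/1.48 − 1/2.10)/(4πk) = 0.1995/(4π·0.0484) = 0.3280 K/W
ΣR = 2.971×10^-4 + 1.055 + 0.3280 = 1.383 K/W
Q = ΔT/ΣR = (75.2 °C − 24.2 °C)/1.383 = 36.9 W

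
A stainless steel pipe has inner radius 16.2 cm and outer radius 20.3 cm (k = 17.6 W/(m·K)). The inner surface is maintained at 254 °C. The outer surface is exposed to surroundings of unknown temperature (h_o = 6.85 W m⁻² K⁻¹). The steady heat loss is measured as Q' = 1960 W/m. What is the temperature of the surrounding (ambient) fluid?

T_out = 25.7 °C

Sum the resistances:
  R'_stainless steel = ln(0.203/0.162)/(2πk) = 0.2256/(2π·17.6) = 0.002040 m·K/W
  R'_conv,out = 1/(2πr h) = 1/(2π·0.203·6.85) = 0.1145 m·K/W
ΣR = 0.1165 m·K/W
ΔT = Q'·ΣR = 1960 × 0.1165 = 228.3 K
Heat flows outward, so T_out = T_in − ΔT = 254 − 228.3 = 25.7 °C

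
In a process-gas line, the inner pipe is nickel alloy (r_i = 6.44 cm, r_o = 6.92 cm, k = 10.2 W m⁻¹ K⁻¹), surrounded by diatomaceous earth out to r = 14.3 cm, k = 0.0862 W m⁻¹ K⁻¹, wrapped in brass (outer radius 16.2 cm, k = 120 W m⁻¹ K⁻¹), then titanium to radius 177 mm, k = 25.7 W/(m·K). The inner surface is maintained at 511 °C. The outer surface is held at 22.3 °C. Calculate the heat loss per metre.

Series thermal resistances, inner to outer:
  R'_nickel alloy = ln(0.0692/0.0644)/(2πk) = 0.07189/(2π·10.2) = 0.001122 m·K/W
  R'_diatomaceous earth = ln(0.143/0.0692)/(2πk) = 0.7258/(2π·0.0862) = 1.340 m·K/W
  R'_brass = ln(0.162/0.143)/(2πk) = 0.1248/(2π·120) = 1.655×10^-4 m·K/W
  R'_titanium = ln(0.177/0.162)/(2πk) = 0.08855/(2π·25.7) = 5.484×10^-4 m·K/W
ΣR = 0.001122 + 1.340 + 1.655×10^-4 + 5.484×10^-4 = 1.342 m·K/W
Q' = ΔT/ΣR = (511 °C − 22.3 °C)/1.342 = 364 W/m

Q' = 364 W/m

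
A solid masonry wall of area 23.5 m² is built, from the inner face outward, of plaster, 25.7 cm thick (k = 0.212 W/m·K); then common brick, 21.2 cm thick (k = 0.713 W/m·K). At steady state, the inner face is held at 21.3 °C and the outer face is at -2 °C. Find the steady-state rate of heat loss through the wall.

Q = 363 W

Treat each layer as a resistance in series:
  R_plaster = L/(kA) = 0.257/(0.212·23.5) = 0.05159 K/W
  R_common brick = L/(kA) = 0.212/(0.713·23.5) = 0.01265 K/W
ΣR = 0.05159 + 0.01265 = 0.06424 K/W
Q = ΔT/ΣR = (21.3 °C − -2 °C)/0.06424 = 363 W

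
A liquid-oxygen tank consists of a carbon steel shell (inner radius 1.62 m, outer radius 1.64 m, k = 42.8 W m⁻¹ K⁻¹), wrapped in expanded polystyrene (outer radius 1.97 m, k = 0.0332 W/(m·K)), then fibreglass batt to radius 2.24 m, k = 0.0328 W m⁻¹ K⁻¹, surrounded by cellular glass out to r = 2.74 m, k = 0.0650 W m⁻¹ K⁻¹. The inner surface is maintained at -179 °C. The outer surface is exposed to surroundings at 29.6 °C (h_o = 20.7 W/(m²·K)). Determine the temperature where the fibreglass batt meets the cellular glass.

T = -12.8 °C

Series thermal resistances, inner to outer:
  R_carbon steel = (1/1.62 − 1/1.64)/(4πk) = 0.007528/(4π·42.8) = 1.400×10^-5 K/W
  R_expanded polystyrene = (1/1.64 − 1/1.97)/(4πk) = 0.1021/(4π·0.0332) = 0.2448 K/W
  R_fibreglass batt = (1/1.97 − 1/2.24)/(4πk) = 0.06119/(4π·0.0328) = 0.1484 K/W
  R_cellular glass = (1/2.24 − 1/2.74)/(4πk) = 0.08147/(4π·0.0650) = 0.09974 K/W
  R_conv,out = 1/(4πr²h) = 1/(4π·2.74²·20.7) = 5.121×10^-4 K/W
ΣR = 1.400×10^-5 + 0.2448 + 0.1484 + 0.09974 + 5.121×10^-4 = 0.4935 K/W
Q = ΔT/ΣR = (-179 °C − 29.6 °C)/0.4935 = -422.7 W
From the inner boundary to the fibreglass batt/cellular glass interface, ΣR_partial = 0.3932 K/W.
T_interface = T_in − Q·ΣR_partial = -179 °C − (-422.7)(0.3932) = -12.8 °C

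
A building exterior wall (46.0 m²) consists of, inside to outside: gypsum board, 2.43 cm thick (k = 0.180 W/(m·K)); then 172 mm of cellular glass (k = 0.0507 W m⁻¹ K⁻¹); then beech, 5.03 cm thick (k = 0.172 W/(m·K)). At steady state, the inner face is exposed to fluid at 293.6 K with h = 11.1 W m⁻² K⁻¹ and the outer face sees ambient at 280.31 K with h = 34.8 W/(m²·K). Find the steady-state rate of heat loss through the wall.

Q = 155 W

Resistance network (inner→outer):
  R_conv,in = 1/(hA) = 1/(11.1·46.0) = 0.001958 K/W
  R_gypsum board = L/(kA) = 0.0243/(0.180·46.0) = 0.002935 K/W
  R_cellular glass = L/(kA) = 0.172/(0.0507·46.0) = 0.07375 K/W
  R_beech = L/(kA) = 0.0503/(0.172·46.0) = 0.006357 K/W
  R_conv,out = 1/(hA) = 1/(34.8·46.0) = 6.247×10^-4 K/W
ΣR = 0.001958 + 0.002935 + 0.07375 + 0.006357 + 6.247×10^-4 = 0.08562 K/W
Q = ΔT/ΣR = (293.6 K − 280.31 K)/0.08562 = 155 W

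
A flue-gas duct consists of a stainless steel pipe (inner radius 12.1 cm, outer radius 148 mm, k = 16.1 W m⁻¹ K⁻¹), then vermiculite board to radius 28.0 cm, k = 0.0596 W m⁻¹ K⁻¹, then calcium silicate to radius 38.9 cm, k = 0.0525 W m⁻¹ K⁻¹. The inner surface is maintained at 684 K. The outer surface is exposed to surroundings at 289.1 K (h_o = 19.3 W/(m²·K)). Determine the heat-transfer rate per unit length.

Q' = 145 W/m

Treat each layer as a resistance in series:
  R'_stainless steel = ln(0.148/0.121)/(2πk) = 0.2014/(2π·16.1) = 0.001991 m·K/W
  R'_vermiculite board = ln(0.280/0.148)/(2πk) = 0.6376/(2π·0.0596) = 1.703 m·K/W
  R'_calcium silicate = ln(0.389/0.280)/(2πk) = 0.3288/(2π·0.0525) = 0.9967 m·K/W
  R'_conv,out = 1/(2πr h) = 1/(2π·0.389·19.3) = 0.02120 m·K/W
ΣR = 0.001991 + 1.703 + 0.9967 + 0.02120 = 2.723 m·K/W
Q' = ΔT/ΣR = (684 K − 289.1 K)/2.723 = 145 W/m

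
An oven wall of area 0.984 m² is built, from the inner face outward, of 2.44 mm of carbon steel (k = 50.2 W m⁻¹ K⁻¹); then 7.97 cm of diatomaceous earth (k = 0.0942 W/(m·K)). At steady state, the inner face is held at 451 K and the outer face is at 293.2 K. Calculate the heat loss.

Q = 184 W

Resistance network (inner→outer):
  R_carbon steel = L/(kA) = 0.00244/(50.2·0.984) = 4.940×10^-5 K/W
  R_diatomaceous earth = L/(kA) = 0.0797/(0.0942·0.984) = 0.8598 K/W
ΣR = 4.940×10^-5 + 0.8598 = 0.8598 K/W
Q = ΔT/ΣR = (451 K − 293.2 K)/0.8598 = 184 W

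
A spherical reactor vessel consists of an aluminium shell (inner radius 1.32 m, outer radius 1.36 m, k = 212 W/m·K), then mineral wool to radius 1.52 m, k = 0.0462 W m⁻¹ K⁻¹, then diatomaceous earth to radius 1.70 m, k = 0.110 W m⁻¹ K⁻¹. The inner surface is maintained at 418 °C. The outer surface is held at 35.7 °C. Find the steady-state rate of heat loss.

Q = 2.08 kW

Resistance network (inner→outer):
  R_aluminium = (1/1.32 − 1/1.36)/(4πk) = 0.02228/(4π·212) = 8.364×10^-6 K/W
  R_mineral wool = (1/1.36 − 1/1.52)/(4πk) = 0.07740/(4π·0.0462) = 0.1333 K/W
  R_diatomaceous earth = (1/1.52 − 1/1.70)/(4πk) = 0.06966/(4π·0.110) = 0.05039 K/W
ΣR = 8.364×10^-6 + 0.1333 + 0.05039 = 0.1837 K/W
Q = ΔT/ΣR = (418 °C − 35.7 °C)/0.1837 = 2080 W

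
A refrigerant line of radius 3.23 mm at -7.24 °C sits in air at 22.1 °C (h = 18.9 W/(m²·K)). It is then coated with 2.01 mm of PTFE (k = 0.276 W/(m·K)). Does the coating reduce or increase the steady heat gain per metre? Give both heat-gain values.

Critical radius for a cylinder: r_cr = k/h = 0.0146 m = 1.46 cm.
Outer radius after coating: r₂ = 0.00323 + 0.00201 = 0.00524 m.
Since r₁ < r_cr and r₂ ≤ r_cr, the coating moves toward the maximum at r_cr — heat gain rises.
Bare: R = 1/(2πr₁h) = 2.607 m·K/W; Q = 29.34/2.607 = 11.3 W/m.
Coated: R = R_cond + R_conv = 1.886 m·K/W; Q = 29.34/1.886 = 15.6 W/m.

increases: 11.3 → 15.6 W/m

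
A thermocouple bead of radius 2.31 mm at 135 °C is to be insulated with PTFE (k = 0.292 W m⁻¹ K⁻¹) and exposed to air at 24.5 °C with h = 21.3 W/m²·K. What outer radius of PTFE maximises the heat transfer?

For a sphere, r_cr = 2k_ins/h = 2·0.292/21.3 = 0.0274 m = 2.74 cm

r_cr = 2.74 cm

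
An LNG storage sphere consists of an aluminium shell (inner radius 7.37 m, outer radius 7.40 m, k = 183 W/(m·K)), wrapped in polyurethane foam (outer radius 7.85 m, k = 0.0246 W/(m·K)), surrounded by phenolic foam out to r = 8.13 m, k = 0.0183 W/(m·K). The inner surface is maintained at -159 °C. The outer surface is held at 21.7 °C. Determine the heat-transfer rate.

Resistance network (inner→outer):
  R_aluminium = (1/7.37 − 1/7.40)/(4πk) = 5.501×10^-4/(4π·183) = 2.392×10^-7 K/W
  R_polyurethane foam = (1/7.40 − 1/7.85)/(4πk) = 0.007747/(4π·0.0246) = 0.02506 K/W
  R_phenolic foam = (1/7.85 − 1/8.13)/(4πk) = 0.004387/(4π·0.0183) = 0.01908 K/W
ΣR = 2.392×10^-7 + 0.02506 + 0.01908 = 0.04414 K/W
Q = ΔT/ΣR = (-159 °C − 21.7 °C)/0.04414 = -4090 W
(Negative Q ⇒ heat flows inward; heat gain = 4090 W.)

Q = 4.09 kW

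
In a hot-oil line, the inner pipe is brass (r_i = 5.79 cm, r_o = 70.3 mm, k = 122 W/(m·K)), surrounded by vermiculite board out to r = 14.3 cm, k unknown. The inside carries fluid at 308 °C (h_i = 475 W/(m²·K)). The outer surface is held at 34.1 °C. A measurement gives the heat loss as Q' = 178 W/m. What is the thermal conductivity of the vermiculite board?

ΣR = ΔT/Q' = |308 − 34.1|/178 = 1.539 m·K/W
Known resistances:
  R'_conv,in = 1/(2πr h) = 1/(2π·0.0579·475) = 0.005787 m·K/W
  R'_brass = ln(0.0703/0.0579)/(2πk) = 0.1941/(2π·122) = 2.532×10^-4 m·K/W
R_vermiculite board = ΣR − ΣR_known = 1.539 − 0.006040 = 1.533 m·K/W
ln(r₂/r₁)/(2πk) = 1.533 ⇒ k = 0.7101/(2π·1.533) = 0.0737 W/m·K

k = 0.0737 W/m·K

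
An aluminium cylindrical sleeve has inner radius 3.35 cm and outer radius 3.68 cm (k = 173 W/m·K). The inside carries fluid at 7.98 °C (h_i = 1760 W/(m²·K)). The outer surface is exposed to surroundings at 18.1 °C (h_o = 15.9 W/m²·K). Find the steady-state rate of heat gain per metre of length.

Treat each layer as a resistance in series:
  R'_conv,in = 1/(2πr h) = 1/(2π·0.0335·1760) = 0.002699 m·K/W
  R'_aluminium = ln(0.0368/0.0335)/(2πk) = 0.09395/(2π·173) = 8.643×10^-5 m·K/W
  R'_conv,out = 1/(2πr h) = 1/(2π·0.0368·15.9) = 0.2720 m·K/W
ΣR = 0.002699 + 8.643×10^-5 + 0.2720 = 0.2748 m·K/W
Q' = ΔT/ΣR = (7.98 °C − 18.1 °C)/0.2748 = -36.8 W/m
(Negative Q' ⇒ heat flows inward; heat gain = 36.8 W/m.)

Q' = 36.8 W/m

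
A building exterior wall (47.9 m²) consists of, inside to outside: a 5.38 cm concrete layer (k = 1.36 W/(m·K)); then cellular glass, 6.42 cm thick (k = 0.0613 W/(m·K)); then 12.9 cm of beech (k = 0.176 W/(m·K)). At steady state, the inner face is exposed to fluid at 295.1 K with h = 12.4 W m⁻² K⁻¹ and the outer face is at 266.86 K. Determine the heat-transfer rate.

Q = 712 W

Resistance network (inner→outer):
  R_conv,in = 1/(hA) = 1/(12.4·47.9) = 0.001684 K/W
  R_concrete = L/(kA) = 0.0538/(1.36·47.9) = 8.259×10^-4 K/W
  R_cellular glass = L/(kA) = 0.0642/(0.0613·47.9) = 0.02186 K/W
  R_beech = L/(kA) = 0.129/(0.176·47.9) = 0.01530 K/W
ΣR = 0.001684 + 8.259×10^-4 + 0.02186 + 0.01530 = 0.03967 K/W
Q = ΔT/ΣR = (295.1 K − 266.86 K)/0.03967 = 712 W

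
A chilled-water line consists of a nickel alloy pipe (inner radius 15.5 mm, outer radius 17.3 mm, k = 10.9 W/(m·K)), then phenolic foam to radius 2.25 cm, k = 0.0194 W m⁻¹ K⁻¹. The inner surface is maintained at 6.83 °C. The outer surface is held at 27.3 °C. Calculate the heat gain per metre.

Q' = 9.49 W/m

Treat each layer as a resistance in series:
  R'_nickel alloy = ln(0.0173/0.0155)/(2πk) = 0.1099/(2π·10.9) = 0.001604 m·K/W
  R'_phenolic foam = ln(0.0225/0.0173)/(2πk) = 0.2628/(2π·0.0194) = 2.156 m·K/W
ΣR = 0.001604 + 2.156 = 2.158 m·K/W
Q' = ΔT/ΣR = (6.83 °C − 27.3 °C)/2.158 = -9.49 W/m
(Negative Q' ⇒ heat flows inward; heat gain = 9.49 W/m.)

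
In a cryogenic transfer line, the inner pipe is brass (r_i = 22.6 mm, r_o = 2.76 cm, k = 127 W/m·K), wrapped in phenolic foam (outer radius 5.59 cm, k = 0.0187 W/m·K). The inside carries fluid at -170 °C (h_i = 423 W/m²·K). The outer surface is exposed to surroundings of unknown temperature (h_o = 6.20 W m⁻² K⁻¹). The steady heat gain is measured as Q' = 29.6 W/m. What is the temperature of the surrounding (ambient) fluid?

T_out = 21.9 °C

Series resistances:
  R'_conv,in = 1/(2πr h) = 1/(2π·0.0226·423) = 0.01665 m·K/W
  R'_brass = ln(0.0276/0.0226)/(2πk) = 0.1999/(2π·127) = 2.505×10^-4 m·K/W
  R'_phenolic foam = ln(0.0559/0.0276)/(2πk) = 0.7057/(2π·0.0187) = 6.007 m·K/W
  R'_conv,out = 1/(2πr h) = 1/(2π·0.0559·6.20) = 0.4592 m·K/W
ΣR = 6.483 m·K/W
ΔT = Q'·ΣR = 29.6 × 6.483 = 191.9 K
Heat flows inward, so T_out = T_in + ΔT = -170 + 191.9 = 21.9 °C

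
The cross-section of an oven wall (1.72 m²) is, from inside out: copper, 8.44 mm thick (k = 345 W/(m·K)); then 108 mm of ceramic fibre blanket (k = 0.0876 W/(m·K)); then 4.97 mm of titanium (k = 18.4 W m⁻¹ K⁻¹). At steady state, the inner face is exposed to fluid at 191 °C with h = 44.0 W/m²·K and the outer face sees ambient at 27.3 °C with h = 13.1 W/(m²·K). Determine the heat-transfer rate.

Treat each layer as a resistance in series:
  R_conv,in = 1/(hA) = 1/(44.0·1.72) = 0.01321 K/W
  R_copper = L/(kA) = 0.00844/(345·1.72) = 1.422×10^-5 K/W
  R_ceramic fibre blanket = L/(kA) = 0.108/(0.0876·1.72) = 0.7168 K/W
  R_titanium = L/(kA) = 0.00497/(18.4·1.72) = 1.570×10^-4 K/W
  R_conv,out = 1/(hA) = 1/(13.1·1.72) = 0.04438 K/W
ΣR = 0.01321 + 1.422×10^-5 + 0.7168 + 1.570×10^-4 + 0.04438 = 0.7746 K/W
Q = ΔT/ΣR = (191 °C − 27.3 °C)/0.7746 = 211 W

Q = 211 W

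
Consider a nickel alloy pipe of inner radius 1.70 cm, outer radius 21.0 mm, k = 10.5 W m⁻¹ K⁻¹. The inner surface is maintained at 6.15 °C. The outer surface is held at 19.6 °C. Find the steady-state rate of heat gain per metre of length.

Q' = 4200 W/m

Q' = 2πk·ΔT/ln(r₂/r₁) = 2π × 10.5 × 13.45 / ln(0.0210/0.0170) = 4200 W/m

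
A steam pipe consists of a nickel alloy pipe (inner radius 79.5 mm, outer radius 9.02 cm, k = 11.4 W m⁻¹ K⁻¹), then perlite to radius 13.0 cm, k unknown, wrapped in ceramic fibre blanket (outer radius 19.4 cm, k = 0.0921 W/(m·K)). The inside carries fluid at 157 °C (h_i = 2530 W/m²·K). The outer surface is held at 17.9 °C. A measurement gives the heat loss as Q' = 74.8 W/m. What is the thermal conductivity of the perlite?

k = 0.0499 W/m·K

ΣR = ΔT/Q' = |157 − 17.9|/74.8 = 1.860 m·K/W
Known resistances:
  R'_conv,in = 1/(2πr h) = 1/(2π·0.0795·2530) = 7.913×10^-4 m·K/W
  R'_nickel alloy = ln(0.0902/0.0795)/(2πk) = 0.1263/(2π·11.4) = 0.001763 m·K/W
  R'_ceramic fibre blanket = ln(0.194/0.130)/(2πk) = 0.4003/(2π·0.0921) = 0.6918 m·K/W
R_perlite = ΣR − ΣR_known = 1.860 − 0.6944 = 1.166 m·K/W
ln(r₂/r₁)/(2πk) = 1.166 ⇒ k = 0.3655/(2π·1.166) = 0.0499 W/m·K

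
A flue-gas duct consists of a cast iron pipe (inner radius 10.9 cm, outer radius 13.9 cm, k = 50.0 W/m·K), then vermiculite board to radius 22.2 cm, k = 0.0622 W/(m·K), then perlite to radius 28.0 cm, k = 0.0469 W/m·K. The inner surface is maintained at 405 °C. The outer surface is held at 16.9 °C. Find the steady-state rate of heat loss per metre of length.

Series thermal resistances, inner to outer:
  R'_cast iron = ln(0.139/0.109)/(2πk) = 0.2431/(2π·50.0) = 7.739×10^-4 m·K/W
  R'_vermiculite board = ln(0.222/0.139)/(2πk) = 0.4682/(2π·0.0622) = 1.198 m·K/W
  R'_perlite = ln(0.280/0.222)/(2πk) = 0.2321/(2π·0.0469) = 0.7877 m·K/W
ΣR = 7.739×10^-4 + 1.198 + 0.7877 = 1.986 m·K/W
Q' = ΔT/ΣR = (405 °C − 16.9 °C)/1.986 = 195 W/m

Q' = 195 W/m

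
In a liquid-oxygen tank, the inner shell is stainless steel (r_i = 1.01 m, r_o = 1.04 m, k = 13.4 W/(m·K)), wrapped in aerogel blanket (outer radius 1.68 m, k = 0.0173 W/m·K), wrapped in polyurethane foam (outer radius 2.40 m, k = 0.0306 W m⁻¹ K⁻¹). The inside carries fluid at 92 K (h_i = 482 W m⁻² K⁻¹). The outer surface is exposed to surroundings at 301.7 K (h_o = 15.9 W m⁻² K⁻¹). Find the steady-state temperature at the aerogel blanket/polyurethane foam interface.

Resistance network (inner→outer):
  R_conv,in = 1/(4πr²h) = 1/(4π·1.01²·482) = 1.618×10^-4 K/W
  R_stainless steel = (1/1.01 − 1/1.04)/(4πk) = 0.02856/(4π·13.4) = 1.696×10^-4 K/W
  R_aerogel blanket = (1/1.04 − 1/1.68)/(4πk) = 0.3663/(4π·0.0173) = 1.685 K/W
  R_polyurethane foam = (1/1.68 − 1/2.40)/(4πk) = 0.1786/(4π·0.0306) = 0.4644 K/W
  R_conv,out = 1/(4πr²h) = 1/(4π·2.40²·15.9) = 8.689×10^-4 K/W
ΣR = 1.618×10^-4 + 1.696×10^-4 + 1.685 + 0.4644 + 8.689×10^-4 = 2.151 K/W
Q = ΔT/ΣR = (92 K − 301.7 K)/2.151 = -97.49 W
From the inner boundary to the aerogel blanket/polyurethane foam interface, ΣR_partial = 1.685 K/W.
T_interface = T_in − Q·ΣR_partial = 92 K − (-97.49)(1.685) = 256.3 K

T = 256.3 K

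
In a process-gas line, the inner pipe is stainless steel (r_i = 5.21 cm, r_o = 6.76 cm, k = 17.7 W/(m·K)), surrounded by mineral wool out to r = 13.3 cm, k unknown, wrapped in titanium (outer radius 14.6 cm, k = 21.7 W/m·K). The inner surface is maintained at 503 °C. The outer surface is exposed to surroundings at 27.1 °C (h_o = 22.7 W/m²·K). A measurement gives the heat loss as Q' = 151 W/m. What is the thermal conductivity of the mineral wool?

k = 0.0347 W/m·K

ΣR = ΔT/Q' = |503 − 27.1|/151 = 3.152 m·K/W
Known resistances:
  R'_stainless steel = ln(0.0676/0.0521)/(2πk) = 0.2604/(2π·17.7) = 0.002342 m·K/W
  R'_titanium = ln(0.146/0.133)/(2πk) = 0.09326/(2π·21.7) = 6.840×10^-4 m·K/W
  R'_conv,out = 1/(2πr h) = 1/(2π·0.146·22.7) = 0.04802 m·K/W
R_mineral wool = ΣR − ΣR_known = 3.152 − 0.05105 = 3.101 m·K/W
ln(r₂/r₁)/(2πk) = 3.101 ⇒ k = 0.6767/(2π·3.101) = 0.0347 W/m·K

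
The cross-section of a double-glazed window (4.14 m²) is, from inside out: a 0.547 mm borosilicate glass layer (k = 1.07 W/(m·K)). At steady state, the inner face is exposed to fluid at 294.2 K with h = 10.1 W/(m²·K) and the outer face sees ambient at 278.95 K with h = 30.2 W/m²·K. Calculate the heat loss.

Q = 476 W

Treat each layer as a resistance in series:
  R_conv,in = 1/(hA) = 1/(10.1·4.14) = 0.02392 K/W
  R_borosilicate glass = L/(kA) = 5.47×10^-4/(1.07·4.14) = 1.235×10^-4 K/W
  R_conv,out = 1/(hA) = 1/(30.2·4.14) = 0.007998 K/W
ΣR = 0.02392 + 1.235×10^-4 + 0.007998 = 0.03204 K/W
Q = ΔT/ΣR = (294.2 K − 278.95 K)/0.03204 = 476 W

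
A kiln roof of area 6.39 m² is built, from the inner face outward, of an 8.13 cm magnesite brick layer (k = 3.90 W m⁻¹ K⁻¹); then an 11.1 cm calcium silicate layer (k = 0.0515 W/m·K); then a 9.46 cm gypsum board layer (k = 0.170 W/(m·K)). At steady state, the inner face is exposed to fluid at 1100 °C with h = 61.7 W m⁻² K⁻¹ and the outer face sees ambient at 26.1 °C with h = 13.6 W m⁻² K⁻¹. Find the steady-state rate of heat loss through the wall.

Series thermal resistances, inner to outer:
  R_conv,in = 1/(hA) = 1/(61.7·6.39) = 0.002536 K/W
  R_magnesite brick = L/(kA) = 0.0813/(3.90·6.39) = 0.003262 K/W
  R_calcium silicate = L/(kA) = 0.111/(0.0515·6.39) = 0.3373 K/W
  R_gypsum board = L/(kA) = 0.0946/(0.170·6.39) = 0.08708 K/W
  R_conv,out = 1/(hA) = 1/(13.6·6.39) = 0.01151 K/W
ΣR = 0.002536 + 0.003262 + 0.3373 + 0.08708 + 0.01151 = 0.4417 K/W
Q = ΔT/ΣR = (1100 °C − 26.1 °C)/0.4417 = 2430 W

Q = 2.43 kW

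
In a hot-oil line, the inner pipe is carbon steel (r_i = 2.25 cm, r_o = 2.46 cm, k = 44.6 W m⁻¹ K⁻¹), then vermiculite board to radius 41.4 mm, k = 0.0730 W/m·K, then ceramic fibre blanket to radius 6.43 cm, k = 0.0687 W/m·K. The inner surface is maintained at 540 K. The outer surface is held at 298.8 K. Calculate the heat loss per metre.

Resistance network (inner→outer):
  R'_carbon steel = ln(0.0246/0.0225)/(2πk) = 0.08923/(2π·44.6) = 3.184×10^-4 m·K/W
  R'_vermiculite board = ln(0.0414/0.0246)/(2πk) = 0.5205/(2π·0.0730) = 1.135 m·K/W
  R'_ceramic fibre blanket = ln(0.0643/0.0414)/(2πk) = 0.4403/(2π·0.0687) = 1.020 m·K/W
ΣR = 3.184×10^-4 + 1.135 + 1.020 = 2.155 m·K/W
Q' = ΔT/ΣR = (540 K − 298.8 K)/2.155 = 112 W/m

Q' = 112 W/m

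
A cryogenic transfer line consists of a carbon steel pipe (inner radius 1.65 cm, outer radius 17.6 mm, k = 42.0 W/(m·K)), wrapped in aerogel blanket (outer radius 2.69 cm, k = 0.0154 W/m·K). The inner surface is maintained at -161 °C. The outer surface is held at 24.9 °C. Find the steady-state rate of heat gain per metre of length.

Q' = 42.4 W/m

Series thermal resistances, inner to outer:
  R'_carbon steel = ln(0.0176/0.0165)/(2πk) = 0.06454/(2π·42.0) = 2.446×10^-4 m·K/W
  R'_aerogel blanket = ln(0.0269/0.0176)/(2πk) = 0.4242/(2π·0.0154) = 4.384 m·K/W
ΣR = 2.446×10^-4 + 4.384 = 4.384 m·K/W
Q' = ΔT/ΣR = (-161 °C − 24.9 °C)/4.384 = -42.4 W/m
(Negative Q' ⇒ heat flows inward; heat gain = 42.4 W/m.)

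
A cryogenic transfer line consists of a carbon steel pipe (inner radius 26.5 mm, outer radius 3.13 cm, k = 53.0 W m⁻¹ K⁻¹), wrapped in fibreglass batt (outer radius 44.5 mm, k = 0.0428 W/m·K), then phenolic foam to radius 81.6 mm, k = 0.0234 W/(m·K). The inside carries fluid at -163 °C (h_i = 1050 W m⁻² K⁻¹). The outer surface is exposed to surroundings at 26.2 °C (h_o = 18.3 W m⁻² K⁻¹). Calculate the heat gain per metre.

Q' = 34.1 W/m

Series thermal resistances, inner to outer:
  R'_conv,in = 1/(2πr h) = 1/(2π·0.0265·1050) = 0.005720 m·K/W
  R'_carbon steel = ln(0.0313/0.0265)/(2πk) = 0.1665/(2π·53.0) = 4.999×10^-4 m·K/W
  R'_fibreglass batt = ln(0.0445/0.0313)/(2πk) = 0.3519/(2π·0.0428) = 1.308 m·K/W
  R'_phenolic foam = ln(0.0816/0.0445)/(2πk) = 0.6063/(2π·0.0234) = 4.124 m·K/W
  R'_conv,out = 1/(2πr h) = 1/(2π·0.0816·18.3) = 0.1066 m·K/W
ΣR = 0.005720 + 4.999×10^-4 + 1.308 + 4.124 + 0.1066 = 5.545 m·K/W
Q' = ΔT/ΣR = (-163 °C − 26.2 °C)/5.545 = -34.1 W/m
(Negative Q' ⇒ heat flows inward; heat gain = 34.1 W/m.)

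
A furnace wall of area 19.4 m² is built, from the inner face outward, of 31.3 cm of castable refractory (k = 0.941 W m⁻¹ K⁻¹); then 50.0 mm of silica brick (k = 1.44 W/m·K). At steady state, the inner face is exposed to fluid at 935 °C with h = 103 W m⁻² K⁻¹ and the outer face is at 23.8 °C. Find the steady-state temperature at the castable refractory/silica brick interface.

T = 108 °C

Series thermal resistances, inner to outer:
  R_conv,in = 1/(hA) = 1/(103·19.4) = 5.005×10^-4 K/W
  R_castable refractory = L/(kA) = 0.313/(0.941·19.4) = 0.01715 K/W
  R_silica brick = L/(kA) = 0.0500/(1.44·19.4) = 0.001790 K/W
ΣR = 5.005×10^-4 + 0.01715 + 0.001790 = 0.01944 K/W
Q = ΔT/ΣR = (935 °C − 23.8 °C)/0.01944 = 46870 W
From the inner boundary to the castable refractory/silica brick interface, ΣR_partial = 0.01765 K/W.
T_interface = T_in − Q·ΣR_partial = 935 °C − (46870)(0.01765) = 108 °C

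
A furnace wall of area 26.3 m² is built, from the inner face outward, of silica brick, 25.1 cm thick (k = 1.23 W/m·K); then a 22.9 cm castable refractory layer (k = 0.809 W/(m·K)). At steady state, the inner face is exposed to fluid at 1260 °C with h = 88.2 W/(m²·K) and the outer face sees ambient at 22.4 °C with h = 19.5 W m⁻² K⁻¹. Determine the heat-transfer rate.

Treat each layer as a resistance in series:
  R_conv,in = 1/(hA) = 1/(88.2·26.3) = 4.311×10^-4 K/W
  R_silica brick = L/(kA) = 0.251/(1.23·26.3) = 0.007759 K/W
  R_castable refractory = L/(kA) = 0.229/(0.809·26.3) = 0.01076 K/W
  R_conv,out = 1/(hA) = 1/(19.5·26.3) = 0.001950 K/W
ΣR = 4.311×10^-4 + 0.007759 + 0.01076 + 0.001950 = 0.02090 K/W
Q = ΔT/ΣR = (1260 °C − 22.4 °C)/0.02090 = 59200 W

Q = 59200 W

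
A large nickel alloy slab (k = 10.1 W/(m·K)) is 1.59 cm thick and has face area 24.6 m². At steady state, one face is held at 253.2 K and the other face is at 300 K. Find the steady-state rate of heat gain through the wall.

Q = 7.31×10^5 W

Q = kA·ΔT/L = 10.1 × 24.6 × |253.2 K − 300 K| / 0.0159 = 7.31×10^5 W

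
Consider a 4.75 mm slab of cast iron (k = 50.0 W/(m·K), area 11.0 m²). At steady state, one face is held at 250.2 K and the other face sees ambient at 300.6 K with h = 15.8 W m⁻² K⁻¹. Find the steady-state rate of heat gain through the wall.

Treat each layer as a resistance in series:
  R_cast iron = L/(kA) = 0.00475/(50.0·11.0) = 8.636×10^-6 K/W
  R_conv,out = 1/(hA) = 1/(15.8·11.0) = 0.005754 K/W
ΣR = 8.636×10^-6 + 0.005754 = 0.005763 K/W
Q = ΔT/ΣR = (250.2 K − 300.6 K)/0.005763 = -8750 W
(Negative Q ⇒ heat flows inward; heat gain = 8750 W.)

Q = 8.75 kW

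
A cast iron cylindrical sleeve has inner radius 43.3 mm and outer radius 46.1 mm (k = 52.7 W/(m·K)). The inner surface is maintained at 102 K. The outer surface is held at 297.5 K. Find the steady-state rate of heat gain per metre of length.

Q' = 1.03×10^6 W/m

Q' = 2πk·ΔT/ln(r₂/r₁) = 2π × 52.7 × 195.5 / ln(0.0461/0.0433) = 1.03×10^6 W/m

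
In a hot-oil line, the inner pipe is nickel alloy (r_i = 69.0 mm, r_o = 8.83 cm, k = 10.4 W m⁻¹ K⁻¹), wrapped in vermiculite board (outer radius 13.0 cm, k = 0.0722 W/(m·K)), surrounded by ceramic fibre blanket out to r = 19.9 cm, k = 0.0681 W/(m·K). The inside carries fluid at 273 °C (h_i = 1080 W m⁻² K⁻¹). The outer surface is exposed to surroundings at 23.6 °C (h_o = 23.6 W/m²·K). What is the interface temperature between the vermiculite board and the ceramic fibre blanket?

Series thermal resistances, inner to outer:
  R'_conv,in = 1/(2πr h) = 1/(2π·0.0690·1080) = 0.002136 m·K/W
  R'_nickel alloy = ln(0.0883/0.0690)/(2πk) = 0.2466/(2π·10.4) = 0.003774 m·K/W
  R'_vermiculite board = ln(0.130/0.0883)/(2πk) = 0.3868/(2π·0.0722) = 0.8526 m·K/W
  R'_ceramic fibre blanket = ln(0.199/0.130)/(2πk) = 0.4258/(2π·0.0681) = 0.9951 m·K/W
  R'_conv,out = 1/(2πr h) = 1/(2π·0.199·23.6) = 0.03389 m·K/W
ΣR = 0.002136 + 0.003774 + 0.8526 + 0.9951 + 0.03389 = 1.887 m·K/W
Q' = ΔT/ΣR = (273 °C − 23.6 °C)/1.887 = 132.2 W/m
From the inner boundary to the vermiculite board/ceramic fibre blanket interface, ΣR_partial = 0.8585 m·K/W.
T_interface = T_in − Q'·ΣR_partial = 273 °C − (132.2)(0.8585) = 160 °C

T = 160 °C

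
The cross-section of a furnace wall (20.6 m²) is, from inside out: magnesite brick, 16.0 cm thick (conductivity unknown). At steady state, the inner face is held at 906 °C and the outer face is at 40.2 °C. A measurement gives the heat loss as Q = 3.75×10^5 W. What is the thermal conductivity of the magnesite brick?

k = 3.36 W/m·K

ΣR = ΔT/Q = |906 − 40.2|/3.75×10^5 = 0.002309 K/W
L/(kA) = 0.002309 ⇒ k = 0.160/(0.002309·20.6) = 3.36 W/m·K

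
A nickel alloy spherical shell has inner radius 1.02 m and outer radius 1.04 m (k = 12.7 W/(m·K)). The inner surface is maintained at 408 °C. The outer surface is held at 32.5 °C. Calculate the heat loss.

Q = 3180 kW

Q = 4πk·ΔT/(1/r₁ − 1/r₂) = 4π × 12.7 × 375.5 / (1/1.02 − 1/1.04) = 3.18×10^6 W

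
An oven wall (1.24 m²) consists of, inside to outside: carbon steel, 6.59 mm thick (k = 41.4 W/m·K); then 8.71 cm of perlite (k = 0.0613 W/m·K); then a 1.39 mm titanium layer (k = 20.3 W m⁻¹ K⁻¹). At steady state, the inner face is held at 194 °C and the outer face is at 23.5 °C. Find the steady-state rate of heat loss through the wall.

Q = 149 W

Resistance network (inner→outer):
  R_carbon steel = L/(kA) = 0.00659/(41.4·1.24) = 1.284×10^-4 K/W
  R_perlite = L/(kA) = 0.0871/(0.0613·1.24) = 1.146 K/W
  R_titanium = L/(kA) = 0.00139/(20.3·1.24) = 5.522×10^-5 K/W
ΣR = 1.284×10^-4 + 1.146 + 5.522×10^-5 = 1.146 K/W
Q = ΔT/ΣR = (194 °C − 23.5 °C)/1.146 = 149 W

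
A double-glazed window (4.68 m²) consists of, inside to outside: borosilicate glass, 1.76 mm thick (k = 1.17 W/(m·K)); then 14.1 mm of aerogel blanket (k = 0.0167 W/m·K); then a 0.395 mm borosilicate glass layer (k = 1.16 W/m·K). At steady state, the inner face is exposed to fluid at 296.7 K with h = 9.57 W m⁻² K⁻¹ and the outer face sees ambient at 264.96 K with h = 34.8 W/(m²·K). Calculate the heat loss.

Q = 152 W

Treat each layer as a resistance in series:
  R_conv,in = 1/(hA) = 1/(9.57·4.68) = 0.02233 K/W
  R_borosilicate glass = L/(kA) = 0.00176/(1.17·4.68) = 3.214×10^-4 K/W
  R_aerogel blanket = L/(kA) = 0.0141/(0.0167·4.68) = 0.1804 K/W
  R_borosilicate glass = L/(kA) = 3.95×10^-4/(1.16·4.68) = 7.276×10^-5 K/W
  R_conv,out = 1/(hA) = 1/(34.8·4.68) = 0.006140 K/W
ΣR = 0.02233 + 3.214×10^-4 + 0.1804 + 7.276×10^-5 + 0.006140 = 0.2093 K/W
Q = ΔT/ΣR = (296.7 K − 264.96 K)/0.2093 = 152 W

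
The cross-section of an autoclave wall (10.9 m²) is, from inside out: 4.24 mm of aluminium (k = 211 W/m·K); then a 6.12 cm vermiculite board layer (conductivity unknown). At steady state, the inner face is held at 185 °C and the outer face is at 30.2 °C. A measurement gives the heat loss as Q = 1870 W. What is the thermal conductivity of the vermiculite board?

k = 0.0678 W/m·K

ΣR = ΔT/Q = |185 − 30.2|/1870 = 0.08278 K/W
Known resistances:
  R_aluminium = L/(kA) = 0.00424/(211·10.9) = 1.844×10^-6 K/W
R_vermiculite board = ΣR − ΣR_known = 0.08278 − 1.844×10^-6 = 0.08278 K/W
L/(kA) = 0.08278 ⇒ k = 0.0612/(0.08278·10.9) = 0.0678 W/m·K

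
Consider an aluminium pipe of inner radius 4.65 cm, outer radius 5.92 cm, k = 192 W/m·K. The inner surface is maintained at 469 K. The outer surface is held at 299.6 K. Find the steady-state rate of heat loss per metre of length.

Q' = 8.46×10^5 W/m

Q' = 2πk·ΔT/ln(r₂/r₁) = 2π × 192 × 169.4 / ln(0.0592/0.0465) = 8.46×10^5 W/m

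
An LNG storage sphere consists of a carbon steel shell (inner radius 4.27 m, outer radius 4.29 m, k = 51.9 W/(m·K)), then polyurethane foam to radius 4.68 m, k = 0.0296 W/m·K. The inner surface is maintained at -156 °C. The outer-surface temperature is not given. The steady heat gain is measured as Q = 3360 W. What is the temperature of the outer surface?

Series resistances:
  R_carbon steel = (1/4.27 − 1/4.29)/(4πk) = 0.001092/(4π·51.9) = 1.674×10^-6 K/W
  R_polyurethane foam = (1/4.29 − 1/4.68)/(4πk) = 0.01943/(4π·0.0296) = 0.05222 K/W
ΣR = 0.05222 K/W
ΔT = Q·ΣR = 3360 × 0.05222 = 175.5 K
Heat flows inward, so T_out = T_in + ΔT = -156 + 175.5 = 19.5 °C

T_out = 19.5 °C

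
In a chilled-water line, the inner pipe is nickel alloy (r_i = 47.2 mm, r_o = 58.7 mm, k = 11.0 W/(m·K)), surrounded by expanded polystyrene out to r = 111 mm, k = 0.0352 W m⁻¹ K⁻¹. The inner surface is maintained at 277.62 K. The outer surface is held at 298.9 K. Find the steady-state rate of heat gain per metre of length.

Q' = 7.38 W/m

Resistance network (inner→outer):
  R'_nickel alloy = ln(0.0587/0.0472)/(2πk) = 0.2180/(2π·11.0) = 0.003155 m·K/W
  R'_expanded polystyrene = ln(0.111/0.0587)/(2πk) = 0.6371/(2π·0.0352) = 2.881 m·K/W
ΣR = 0.003155 + 2.881 = 2.884 m·K/W
Q' = ΔT/ΣR = (277.62 K − 298.9 K)/2.884 = -7.38 W/m
(Negative Q' ⇒ heat flows inward; heat gain = 7.38 W/m.)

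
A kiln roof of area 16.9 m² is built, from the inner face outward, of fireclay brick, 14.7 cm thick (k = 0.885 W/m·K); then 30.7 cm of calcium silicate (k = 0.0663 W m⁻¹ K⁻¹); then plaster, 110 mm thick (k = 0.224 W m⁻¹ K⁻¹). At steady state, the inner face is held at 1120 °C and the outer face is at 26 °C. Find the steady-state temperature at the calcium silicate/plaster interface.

Resistance network (inner→outer):
  R_fireclay brick = L/(kA) = 0.147/(0.885·16.9) = 0.009829 K/W
  R_calcium silicate = L/(kA) = 0.307/(0.0663·16.9) = 0.2740 K/W
  R_plaster = L/(kA) = 0.110/(0.224·16.9) = 0.02906 K/W
ΣR = 0.009829 + 0.2740 + 0.02906 = 0.3129 K/W
Q = ΔT/ΣR = (1120 °C − 26 °C)/0.3129 = 3496 W
From the inner boundary to the calcium silicate/plaster interface, ΣR_partial = 0.2838 K/W.
T_interface = T_in − Q·ΣR_partial = 1120 °C − (3496)(0.2838) = 128 °C

T = 128 °C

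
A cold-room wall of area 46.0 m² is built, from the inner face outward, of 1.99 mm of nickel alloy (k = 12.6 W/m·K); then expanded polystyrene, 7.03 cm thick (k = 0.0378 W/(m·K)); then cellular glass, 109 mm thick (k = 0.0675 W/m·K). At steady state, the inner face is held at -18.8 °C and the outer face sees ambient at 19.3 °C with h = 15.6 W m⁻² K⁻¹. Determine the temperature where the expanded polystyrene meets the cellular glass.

T = 1.22 °C

Treat each layer as a resistance in series:
  R_nickel alloy = L/(kA) = 0.00199/(12.6·46.0) = 3.433×10^-6 K/W
  R_expanded polystyrene = L/(kA) = 0.0703/(0.0378·46.0) = 0.04043 K/W
  R_cellular glass = L/(kA) = 0.109/(0.0675·46.0) = 0.03510 K/W
  R_conv,out = 1/(hA) = 1/(15.6·46.0) = 0.001394 K/W
ΣR = 3.433×10^-6 + 0.04043 + 0.03510 + 0.001394 = 0.07693 K/W
Q = ΔT/ΣR = (-18.8 °C − 19.3 °C)/0.07693 = -495.3 W
From the inner boundary to the expanded polystyrene/cellular glass interface, ΣR_partial = 0.04043 K/W.
T_interface = T_in − Q·ΣR_partial = -18.8 °C − (-495.3)(0.04043) = 1.22 °C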